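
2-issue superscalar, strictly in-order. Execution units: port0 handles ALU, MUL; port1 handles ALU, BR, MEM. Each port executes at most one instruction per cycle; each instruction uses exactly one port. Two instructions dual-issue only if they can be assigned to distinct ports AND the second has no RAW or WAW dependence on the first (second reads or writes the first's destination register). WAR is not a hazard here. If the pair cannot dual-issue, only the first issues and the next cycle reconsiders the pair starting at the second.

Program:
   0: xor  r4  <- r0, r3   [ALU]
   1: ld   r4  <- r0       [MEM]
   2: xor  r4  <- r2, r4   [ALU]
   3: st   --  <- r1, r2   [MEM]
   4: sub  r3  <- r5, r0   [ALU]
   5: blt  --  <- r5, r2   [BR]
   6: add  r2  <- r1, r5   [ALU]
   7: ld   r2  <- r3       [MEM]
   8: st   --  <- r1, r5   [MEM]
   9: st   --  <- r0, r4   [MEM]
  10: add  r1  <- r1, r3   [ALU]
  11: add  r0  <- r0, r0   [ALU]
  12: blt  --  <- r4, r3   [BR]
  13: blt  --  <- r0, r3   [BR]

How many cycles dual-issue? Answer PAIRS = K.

PAIRS = 4

  cy0 -> i0 (xor) WAW r4
  cy1 -> i1 (ld) RAW+WAW r4
  cy2 -> i2/i3 (xor st) dual
  cy3 -> i4/i5 (sub blt) dual
  cy4 -> i6 (add) WAW r2
  cy5 -> i7 (ld) no-port MEM/MEM
  cy6 -> i8 (st) no-port MEM/MEM
  cy7 -> i9/i10 (st add) dual
  cy8 -> i11/i12 (add blt) dual
  cy9 -> i13 (blt) tail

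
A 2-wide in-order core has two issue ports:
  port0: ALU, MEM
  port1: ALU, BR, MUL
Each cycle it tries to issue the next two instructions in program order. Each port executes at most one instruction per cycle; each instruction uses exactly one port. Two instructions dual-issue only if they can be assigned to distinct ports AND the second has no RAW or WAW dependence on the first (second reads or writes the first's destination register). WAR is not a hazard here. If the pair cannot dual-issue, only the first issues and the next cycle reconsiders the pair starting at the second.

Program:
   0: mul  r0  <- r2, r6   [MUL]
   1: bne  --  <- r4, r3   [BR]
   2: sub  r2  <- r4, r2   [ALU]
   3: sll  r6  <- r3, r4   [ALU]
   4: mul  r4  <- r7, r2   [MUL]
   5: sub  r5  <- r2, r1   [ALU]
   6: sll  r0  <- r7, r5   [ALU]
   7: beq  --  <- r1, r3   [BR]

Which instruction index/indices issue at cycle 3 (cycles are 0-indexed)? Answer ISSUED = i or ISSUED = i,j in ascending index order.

ISSUED = 5

t=0 i0:mul ; no-port MUL/BR
t=1 i1&i2:bne sub ; pair
t=2 i3&i4:sll mul ; pair
t=3 i5:sub ; RAW r5
t=4 i6&i7:sll beq ; pair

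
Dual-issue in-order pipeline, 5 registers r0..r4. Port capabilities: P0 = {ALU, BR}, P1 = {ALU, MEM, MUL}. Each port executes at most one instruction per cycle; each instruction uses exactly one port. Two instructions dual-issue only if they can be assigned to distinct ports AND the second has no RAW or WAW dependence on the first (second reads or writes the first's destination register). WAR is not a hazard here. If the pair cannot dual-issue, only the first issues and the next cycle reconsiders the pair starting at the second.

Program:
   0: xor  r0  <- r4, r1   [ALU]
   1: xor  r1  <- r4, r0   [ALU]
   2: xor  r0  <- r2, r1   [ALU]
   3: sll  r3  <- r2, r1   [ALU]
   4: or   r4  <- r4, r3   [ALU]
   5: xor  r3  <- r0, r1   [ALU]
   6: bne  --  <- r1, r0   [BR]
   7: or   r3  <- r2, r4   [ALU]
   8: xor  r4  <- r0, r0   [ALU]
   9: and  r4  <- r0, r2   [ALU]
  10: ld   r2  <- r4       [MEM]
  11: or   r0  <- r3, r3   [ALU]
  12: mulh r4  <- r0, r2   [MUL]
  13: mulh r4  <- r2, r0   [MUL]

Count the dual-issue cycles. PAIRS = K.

[0] i0  xor  -- RAW r0
[1] i1  xor  -- RAW r1
[2] i2+i3  xor sll  -- 2-wide
[3] i4+i5  or xor  -- 2-wide
[4] i6+i7  bne or  -- 2-wide
[5] i8  xor  -- WAW r4
[6] i9  and  -- RAW r4
[7] i10+i11  ld or  -- 2-wide
[8] i12  mulh  -- no-port MUL/MUL
[9] i13  mulh  -- tail

PAIRS = 4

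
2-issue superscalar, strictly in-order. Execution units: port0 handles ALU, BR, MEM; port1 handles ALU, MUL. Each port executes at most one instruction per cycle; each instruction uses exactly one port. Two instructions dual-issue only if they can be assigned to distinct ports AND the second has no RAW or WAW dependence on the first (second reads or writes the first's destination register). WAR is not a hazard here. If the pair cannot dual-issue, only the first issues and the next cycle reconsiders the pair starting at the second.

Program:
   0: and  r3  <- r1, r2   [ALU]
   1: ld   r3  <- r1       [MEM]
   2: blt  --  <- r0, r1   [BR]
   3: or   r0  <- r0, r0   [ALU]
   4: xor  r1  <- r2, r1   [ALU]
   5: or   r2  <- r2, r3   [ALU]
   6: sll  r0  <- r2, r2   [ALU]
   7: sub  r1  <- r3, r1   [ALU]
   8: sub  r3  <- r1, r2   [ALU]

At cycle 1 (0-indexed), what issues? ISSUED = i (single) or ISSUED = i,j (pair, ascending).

ISSUED = 1

[0] i0  and.ALU  -- WAW r3
[1] i1  ld.MEM  -- no-port MEM/BR
[2] i2+i3  blt.BR+or.ALU  -- pair
[3] i4+i5  xor.ALU+or.ALU  -- pair
[4] i6+i7  sll.ALU+sub.ALU  -- pair
[5] i8  sub.ALU  -- tail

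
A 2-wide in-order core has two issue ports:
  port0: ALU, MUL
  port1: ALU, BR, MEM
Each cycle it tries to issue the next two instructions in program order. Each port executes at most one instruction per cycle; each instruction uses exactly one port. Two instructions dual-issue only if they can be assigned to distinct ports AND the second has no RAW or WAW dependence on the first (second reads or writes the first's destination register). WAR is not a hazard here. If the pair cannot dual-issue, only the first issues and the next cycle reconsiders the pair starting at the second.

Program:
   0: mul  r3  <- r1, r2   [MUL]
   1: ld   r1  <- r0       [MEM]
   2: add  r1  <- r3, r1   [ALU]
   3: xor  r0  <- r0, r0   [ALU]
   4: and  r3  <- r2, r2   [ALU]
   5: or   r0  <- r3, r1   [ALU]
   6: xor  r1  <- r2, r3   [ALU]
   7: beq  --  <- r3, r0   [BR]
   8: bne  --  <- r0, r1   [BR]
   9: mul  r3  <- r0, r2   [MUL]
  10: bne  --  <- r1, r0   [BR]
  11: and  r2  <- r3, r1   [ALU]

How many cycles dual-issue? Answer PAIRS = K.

0. mul.MUL;ld.MEM @i0/i1  | pair
1. add.ALU;xor.ALU @i2/i3  | pair
2. and.ALU @i4  | RAW r3
3. or.ALU;xor.ALU @i5/i6  | pair
4. beq.BR @i7  | no-port BR/BR
5. bne.BR;mul.MUL @i8/i9  | pair
6. bne.BR;and.ALU @i10/i11  | pair

PAIRS = 5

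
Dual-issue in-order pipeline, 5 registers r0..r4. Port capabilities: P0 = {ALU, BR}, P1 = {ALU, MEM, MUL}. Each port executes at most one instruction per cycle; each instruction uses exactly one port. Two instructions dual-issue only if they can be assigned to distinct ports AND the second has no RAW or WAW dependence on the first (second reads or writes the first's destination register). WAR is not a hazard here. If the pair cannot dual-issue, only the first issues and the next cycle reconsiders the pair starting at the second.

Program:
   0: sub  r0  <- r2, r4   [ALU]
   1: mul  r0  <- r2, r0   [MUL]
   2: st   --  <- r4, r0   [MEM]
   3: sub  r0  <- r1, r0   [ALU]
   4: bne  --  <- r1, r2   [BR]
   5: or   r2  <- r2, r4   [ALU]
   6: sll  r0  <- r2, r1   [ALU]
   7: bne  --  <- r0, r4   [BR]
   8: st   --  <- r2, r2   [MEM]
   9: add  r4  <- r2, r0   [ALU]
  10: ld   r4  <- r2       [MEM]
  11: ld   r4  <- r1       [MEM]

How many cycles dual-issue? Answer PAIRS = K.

PAIRS = 3

c0: i0 sub  RAW+WAW r0
c1: i1 mul  no-port MUL/MEM
c2: i2+i3 st/sub  pair
c3: i4+i5 bne/or  pair
c4: i6 sll  RAW r0
c5: i7+i8 bne/st  pair
c6: i9 add  WAW r4
c7: i10 ld  no-port MEM/MEM
c8: i11 ld  tail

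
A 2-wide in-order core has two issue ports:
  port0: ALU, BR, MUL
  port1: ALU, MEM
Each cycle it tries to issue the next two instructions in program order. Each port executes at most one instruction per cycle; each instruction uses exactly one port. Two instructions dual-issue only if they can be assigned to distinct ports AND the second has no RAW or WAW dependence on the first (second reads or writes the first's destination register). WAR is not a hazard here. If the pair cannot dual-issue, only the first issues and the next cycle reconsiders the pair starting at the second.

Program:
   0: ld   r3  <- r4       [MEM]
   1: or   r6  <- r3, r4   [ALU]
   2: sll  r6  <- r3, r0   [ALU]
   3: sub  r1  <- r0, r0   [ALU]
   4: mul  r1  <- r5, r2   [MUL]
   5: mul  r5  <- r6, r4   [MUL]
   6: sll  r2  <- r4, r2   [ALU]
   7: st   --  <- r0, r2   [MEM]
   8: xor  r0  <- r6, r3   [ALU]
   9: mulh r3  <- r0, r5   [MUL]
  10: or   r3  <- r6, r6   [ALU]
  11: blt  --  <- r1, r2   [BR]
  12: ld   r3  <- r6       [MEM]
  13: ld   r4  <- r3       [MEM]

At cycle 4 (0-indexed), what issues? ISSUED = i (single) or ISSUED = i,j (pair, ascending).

ISSUED = 5,6

c0: i0 ld  RAW r3
c1: i1 or  WAW r6
c2: i2&i3 sll sub  dual
c3: i4 mul  no-port MUL/MUL
c4: i5&i6 mul sll  dual
c5: i7&i8 st xor  dual
c6: i9 mulh  WAW r3
c7: i10&i11 or blt  dual
c8: i12 ld  no-port MEM/MEM
c9: i13 ld  tail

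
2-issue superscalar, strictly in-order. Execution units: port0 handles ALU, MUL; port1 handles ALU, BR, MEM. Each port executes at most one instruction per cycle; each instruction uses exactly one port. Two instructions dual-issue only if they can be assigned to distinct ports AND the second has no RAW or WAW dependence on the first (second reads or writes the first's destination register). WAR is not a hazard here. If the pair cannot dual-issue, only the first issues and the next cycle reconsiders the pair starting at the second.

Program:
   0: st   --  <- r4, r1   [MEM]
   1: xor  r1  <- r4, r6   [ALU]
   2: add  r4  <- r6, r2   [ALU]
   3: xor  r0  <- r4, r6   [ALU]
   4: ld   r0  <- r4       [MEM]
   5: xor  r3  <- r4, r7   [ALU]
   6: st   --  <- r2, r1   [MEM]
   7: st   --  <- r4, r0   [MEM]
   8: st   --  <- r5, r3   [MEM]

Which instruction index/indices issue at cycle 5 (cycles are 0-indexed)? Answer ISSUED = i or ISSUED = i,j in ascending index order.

ISSUED = 7

0. st.MEM/xor.ALU @i0,i1  | 2-wide
1. add.ALU @i2  | RAW r4
2. xor.ALU @i3  | WAW r0
3. ld.MEM/xor.ALU @i4,i5  | 2-wide
4. st.MEM @i6  | no-port MEM/MEM
5. st.MEM @i7  | no-port MEM/MEM
6. st.MEM @i8  | tail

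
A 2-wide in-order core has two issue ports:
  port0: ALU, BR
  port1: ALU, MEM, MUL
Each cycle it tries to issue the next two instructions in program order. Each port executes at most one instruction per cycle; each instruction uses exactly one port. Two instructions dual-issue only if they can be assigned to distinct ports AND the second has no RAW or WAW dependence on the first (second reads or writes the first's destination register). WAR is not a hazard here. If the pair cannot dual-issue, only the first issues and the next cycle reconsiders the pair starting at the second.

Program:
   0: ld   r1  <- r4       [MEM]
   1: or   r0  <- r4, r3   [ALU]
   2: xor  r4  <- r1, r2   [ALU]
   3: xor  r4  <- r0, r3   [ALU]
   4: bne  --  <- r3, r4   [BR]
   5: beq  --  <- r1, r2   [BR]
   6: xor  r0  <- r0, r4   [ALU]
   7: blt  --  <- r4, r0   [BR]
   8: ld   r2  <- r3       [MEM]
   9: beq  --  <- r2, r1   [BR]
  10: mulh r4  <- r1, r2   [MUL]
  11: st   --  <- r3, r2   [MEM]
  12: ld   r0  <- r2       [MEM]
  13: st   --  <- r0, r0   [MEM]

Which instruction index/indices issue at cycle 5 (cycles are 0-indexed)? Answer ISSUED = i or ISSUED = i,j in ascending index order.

  cy0 -> i0,i1 (ld.MEM or.ALU) 2-wide
  cy1 -> i2 (xor.ALU) WAW r4
  cy2 -> i3 (xor.ALU) RAW r4
  cy3 -> i4 (bne.BR) no-port BR/BR
  cy4 -> i5,i6 (beq.BR xor.ALU) 2-wide
  cy5 -> i7,i8 (blt.BR ld.MEM) 2-wide
  cy6 -> i9,i10 (beq.BR mulh.MUL) 2-wide
  cy7 -> i11 (st.MEM) no-port MEM/MEM
  cy8 -> i12 (ld.MEM) no-port MEM/MEM
  cy9 -> i13 (st.MEM) tail

ISSUED = 7,8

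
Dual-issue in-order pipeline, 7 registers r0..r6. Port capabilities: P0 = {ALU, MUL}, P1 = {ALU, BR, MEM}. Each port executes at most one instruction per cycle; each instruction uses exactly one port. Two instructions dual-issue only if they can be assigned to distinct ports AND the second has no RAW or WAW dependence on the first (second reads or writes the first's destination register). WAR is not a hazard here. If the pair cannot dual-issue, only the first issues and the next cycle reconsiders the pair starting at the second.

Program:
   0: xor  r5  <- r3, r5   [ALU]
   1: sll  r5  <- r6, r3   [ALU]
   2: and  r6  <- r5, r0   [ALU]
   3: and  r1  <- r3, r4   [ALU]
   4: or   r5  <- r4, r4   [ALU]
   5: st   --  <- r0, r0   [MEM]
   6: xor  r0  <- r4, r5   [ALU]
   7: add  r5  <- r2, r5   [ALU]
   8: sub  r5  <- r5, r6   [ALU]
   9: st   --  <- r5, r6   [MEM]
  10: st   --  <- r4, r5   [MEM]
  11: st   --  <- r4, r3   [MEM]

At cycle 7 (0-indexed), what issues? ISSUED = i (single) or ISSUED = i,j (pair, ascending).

ISSUED = 10

[0] i0  xor  -- WAW r5
[1] i1  sll  -- RAW r5
[2] i2,i3  and/and  -- dual
[3] i4,i5  or/st  -- dual
[4] i6,i7  xor/add  -- dual
[5] i8  sub  -- RAW r5
[6] i9  st  -- no-port MEM/MEM
[7] i10  st  -- no-port MEM/MEM
[8] i11  st  -- tail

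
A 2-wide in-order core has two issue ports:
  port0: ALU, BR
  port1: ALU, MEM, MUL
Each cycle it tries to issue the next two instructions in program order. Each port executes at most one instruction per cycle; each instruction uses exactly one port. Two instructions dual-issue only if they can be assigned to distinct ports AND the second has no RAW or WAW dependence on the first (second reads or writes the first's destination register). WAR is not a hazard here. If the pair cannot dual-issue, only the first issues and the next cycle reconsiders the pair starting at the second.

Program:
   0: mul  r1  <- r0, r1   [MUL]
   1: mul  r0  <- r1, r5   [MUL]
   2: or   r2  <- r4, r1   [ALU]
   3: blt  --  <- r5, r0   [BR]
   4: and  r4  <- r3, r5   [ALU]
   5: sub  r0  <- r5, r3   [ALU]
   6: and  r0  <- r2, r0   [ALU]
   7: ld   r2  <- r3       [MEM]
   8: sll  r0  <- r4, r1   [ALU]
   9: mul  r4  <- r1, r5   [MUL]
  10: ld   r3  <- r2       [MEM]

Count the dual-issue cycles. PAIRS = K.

PAIRS = 4

c0: i0 mul  no-port MUL/MUL
c1: i1,i2 mul/or  dual
c2: i3,i4 blt/and  dual
c3: i5 sub  RAW+WAW r0
c4: i6,i7 and/ld  dual
c5: i8,i9 sll/mul  dual
c6: i10 ld  tail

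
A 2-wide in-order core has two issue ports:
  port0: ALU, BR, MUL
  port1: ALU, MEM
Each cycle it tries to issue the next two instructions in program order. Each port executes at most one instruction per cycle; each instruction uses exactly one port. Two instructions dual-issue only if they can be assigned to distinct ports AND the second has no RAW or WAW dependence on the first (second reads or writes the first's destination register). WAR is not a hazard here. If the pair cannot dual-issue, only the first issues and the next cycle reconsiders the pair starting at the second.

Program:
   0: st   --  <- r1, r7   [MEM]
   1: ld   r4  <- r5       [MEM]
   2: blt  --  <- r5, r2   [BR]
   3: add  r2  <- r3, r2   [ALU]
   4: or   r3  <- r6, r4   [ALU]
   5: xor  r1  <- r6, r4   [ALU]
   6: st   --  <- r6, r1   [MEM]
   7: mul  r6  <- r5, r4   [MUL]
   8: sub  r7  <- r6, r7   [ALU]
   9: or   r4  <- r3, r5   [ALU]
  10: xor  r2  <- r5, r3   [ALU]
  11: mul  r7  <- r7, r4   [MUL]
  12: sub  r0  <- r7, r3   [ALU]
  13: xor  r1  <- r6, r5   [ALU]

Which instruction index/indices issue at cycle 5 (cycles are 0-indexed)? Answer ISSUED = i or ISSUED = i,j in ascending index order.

  cy0 -> i0 (st) no-port MEM/MEM
  cy1 -> i1+i2 (ld;blt) pair
  cy2 -> i3+i4 (add;or) pair
  cy3 -> i5 (xor) RAW r1
  cy4 -> i6+i7 (st;mul) pair
  cy5 -> i8+i9 (sub;or) pair
  cy6 -> i10+i11 (xor;mul) pair
  cy7 -> i12+i13 (sub;xor) pair

ISSUED = 8,9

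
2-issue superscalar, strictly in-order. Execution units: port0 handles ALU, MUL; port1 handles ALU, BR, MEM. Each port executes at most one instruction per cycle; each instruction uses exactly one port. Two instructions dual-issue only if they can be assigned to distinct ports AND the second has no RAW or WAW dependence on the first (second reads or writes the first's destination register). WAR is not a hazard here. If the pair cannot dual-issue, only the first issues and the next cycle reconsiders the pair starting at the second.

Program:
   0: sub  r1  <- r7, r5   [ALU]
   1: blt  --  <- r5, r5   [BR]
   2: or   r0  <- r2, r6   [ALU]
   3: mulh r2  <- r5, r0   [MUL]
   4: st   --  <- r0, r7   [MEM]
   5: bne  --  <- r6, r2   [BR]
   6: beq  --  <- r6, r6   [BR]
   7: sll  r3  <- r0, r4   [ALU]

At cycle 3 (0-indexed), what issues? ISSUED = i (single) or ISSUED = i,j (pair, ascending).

0. sub.ALU+blt.BR @i0/i1  | pair
1. or.ALU @i2  | RAW r0
2. mulh.MUL+st.MEM @i3/i4  | pair
3. bne.BR @i5  | no-port BR/BR
4. beq.BR+sll.ALU @i6/i7  | pair

ISSUED = 5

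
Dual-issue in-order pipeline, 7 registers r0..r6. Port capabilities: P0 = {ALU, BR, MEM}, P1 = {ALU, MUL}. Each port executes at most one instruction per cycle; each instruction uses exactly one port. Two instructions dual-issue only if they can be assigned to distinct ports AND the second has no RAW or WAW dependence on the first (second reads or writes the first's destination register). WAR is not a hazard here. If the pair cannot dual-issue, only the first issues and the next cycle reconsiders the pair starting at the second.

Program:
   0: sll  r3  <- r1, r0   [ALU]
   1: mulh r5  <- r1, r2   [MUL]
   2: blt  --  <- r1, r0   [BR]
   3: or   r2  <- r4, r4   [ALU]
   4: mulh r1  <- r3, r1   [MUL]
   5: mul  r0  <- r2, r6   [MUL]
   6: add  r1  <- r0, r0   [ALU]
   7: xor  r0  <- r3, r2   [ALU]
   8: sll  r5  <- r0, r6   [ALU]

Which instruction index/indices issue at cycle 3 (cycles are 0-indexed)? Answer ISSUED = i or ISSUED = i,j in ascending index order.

ISSUED = 5

t=0 i0,i1:sll.ALU/mulh.MUL ; pair
t=1 i2,i3:blt.BR/or.ALU ; pair
t=2 i4:mulh.MUL ; no-port MUL/MUL
t=3 i5:mul.MUL ; RAW r0
t=4 i6,i7:add.ALU/xor.ALU ; pair
t=5 i8:sll.ALU ; tail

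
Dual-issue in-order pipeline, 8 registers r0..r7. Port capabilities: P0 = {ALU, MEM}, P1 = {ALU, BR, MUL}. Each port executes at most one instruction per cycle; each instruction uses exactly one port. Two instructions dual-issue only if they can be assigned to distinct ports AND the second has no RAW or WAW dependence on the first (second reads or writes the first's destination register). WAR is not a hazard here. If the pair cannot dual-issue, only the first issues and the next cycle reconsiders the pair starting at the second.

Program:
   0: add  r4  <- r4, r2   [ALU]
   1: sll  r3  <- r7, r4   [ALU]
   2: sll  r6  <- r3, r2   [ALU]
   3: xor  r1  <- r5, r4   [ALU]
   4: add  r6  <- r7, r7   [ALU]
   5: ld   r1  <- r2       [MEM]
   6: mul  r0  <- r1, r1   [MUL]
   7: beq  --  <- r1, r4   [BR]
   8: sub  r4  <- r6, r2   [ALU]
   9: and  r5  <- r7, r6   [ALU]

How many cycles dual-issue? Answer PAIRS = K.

[0] i0  add.ALU  -- RAW r4
[1] i1  sll.ALU  -- RAW r3
[2] i2/i3  sll.ALU xor.ALU  -- pair
[3] i4/i5  add.ALU ld.MEM  -- pair
[4] i6  mul.MUL  -- no-port MUL/BR
[5] i7/i8  beq.BR sub.ALU  -- pair
[6] i9  and.ALU  -- tail

PAIRS = 3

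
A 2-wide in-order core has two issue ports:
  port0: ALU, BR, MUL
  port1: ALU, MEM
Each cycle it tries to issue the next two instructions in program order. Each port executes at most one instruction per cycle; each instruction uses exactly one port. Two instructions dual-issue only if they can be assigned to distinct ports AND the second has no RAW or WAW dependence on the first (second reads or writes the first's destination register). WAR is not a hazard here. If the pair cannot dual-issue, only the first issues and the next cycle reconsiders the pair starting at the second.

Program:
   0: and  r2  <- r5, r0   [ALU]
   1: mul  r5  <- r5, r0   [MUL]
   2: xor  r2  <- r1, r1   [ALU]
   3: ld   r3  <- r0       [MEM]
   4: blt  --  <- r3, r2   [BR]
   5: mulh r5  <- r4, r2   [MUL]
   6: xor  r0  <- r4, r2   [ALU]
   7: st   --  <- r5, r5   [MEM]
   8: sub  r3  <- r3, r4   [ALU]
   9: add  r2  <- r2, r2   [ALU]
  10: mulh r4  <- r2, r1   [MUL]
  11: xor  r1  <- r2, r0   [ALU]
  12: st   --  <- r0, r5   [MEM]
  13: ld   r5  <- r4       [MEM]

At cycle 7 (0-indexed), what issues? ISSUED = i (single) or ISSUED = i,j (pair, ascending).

#0 head=0: and.ALU+mul.MUL i0/i1 2-wide
#1 head=2: xor.ALU+ld.MEM i2/i3 2-wide
#2 head=4: blt.BR i4 no-port BR/MUL
#3 head=5: mulh.MUL+xor.ALU i5/i6 2-wide
#4 head=7: st.MEM+sub.ALU i7/i8 2-wide
#5 head=9: add.ALU i9 RAW r2
#6 head=10: mulh.MUL+xor.ALU i10/i11 2-wide
#7 head=12: st.MEM i12 no-port MEM/MEM
#8 head=13: ld.MEM i13 tail

ISSUED = 12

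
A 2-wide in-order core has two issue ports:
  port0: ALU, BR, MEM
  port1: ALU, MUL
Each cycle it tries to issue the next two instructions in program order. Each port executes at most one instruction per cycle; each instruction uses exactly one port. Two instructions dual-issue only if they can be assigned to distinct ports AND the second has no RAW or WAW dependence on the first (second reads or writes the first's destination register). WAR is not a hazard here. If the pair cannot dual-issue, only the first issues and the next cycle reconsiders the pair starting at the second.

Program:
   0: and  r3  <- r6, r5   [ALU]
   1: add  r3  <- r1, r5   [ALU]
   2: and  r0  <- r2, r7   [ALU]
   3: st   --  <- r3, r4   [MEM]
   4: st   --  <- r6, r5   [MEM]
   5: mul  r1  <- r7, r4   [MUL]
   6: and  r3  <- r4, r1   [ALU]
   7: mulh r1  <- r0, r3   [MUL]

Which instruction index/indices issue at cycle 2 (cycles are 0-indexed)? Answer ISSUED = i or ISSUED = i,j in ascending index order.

ISSUED = 3

c0: i0 and.ALU  WAW r3
c1: i1/i2 add.ALU/and.ALU  pair
c2: i3 st.MEM  no-port MEM/MEM
c3: i4/i5 st.MEM/mul.MUL  pair
c4: i6 and.ALU  RAW r3
c5: i7 mulh.MUL  tail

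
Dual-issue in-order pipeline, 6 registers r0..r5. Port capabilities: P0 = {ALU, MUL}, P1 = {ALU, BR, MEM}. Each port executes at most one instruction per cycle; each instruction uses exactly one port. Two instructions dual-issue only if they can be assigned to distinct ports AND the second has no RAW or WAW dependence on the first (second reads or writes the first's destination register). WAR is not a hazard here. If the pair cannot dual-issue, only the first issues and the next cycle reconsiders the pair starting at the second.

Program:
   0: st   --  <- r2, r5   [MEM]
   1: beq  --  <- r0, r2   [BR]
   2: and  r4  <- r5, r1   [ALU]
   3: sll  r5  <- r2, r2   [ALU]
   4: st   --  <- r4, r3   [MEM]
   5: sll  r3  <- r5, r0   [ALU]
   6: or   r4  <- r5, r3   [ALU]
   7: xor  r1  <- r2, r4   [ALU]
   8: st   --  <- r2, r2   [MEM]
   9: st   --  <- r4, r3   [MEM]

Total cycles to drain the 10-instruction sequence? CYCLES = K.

[0] i0  st.MEM  -- no-port MEM/BR
[1] i1/i2  beq.BR+and.ALU  -- dual
[2] i3/i4  sll.ALU+st.MEM  -- dual
[3] i5  sll.ALU  -- RAW r3
[4] i6  or.ALU  -- RAW r4
[5] i7/i8  xor.ALU+st.MEM  -- dual
[6] i9  st.MEM  -- tail

CYCLES = 7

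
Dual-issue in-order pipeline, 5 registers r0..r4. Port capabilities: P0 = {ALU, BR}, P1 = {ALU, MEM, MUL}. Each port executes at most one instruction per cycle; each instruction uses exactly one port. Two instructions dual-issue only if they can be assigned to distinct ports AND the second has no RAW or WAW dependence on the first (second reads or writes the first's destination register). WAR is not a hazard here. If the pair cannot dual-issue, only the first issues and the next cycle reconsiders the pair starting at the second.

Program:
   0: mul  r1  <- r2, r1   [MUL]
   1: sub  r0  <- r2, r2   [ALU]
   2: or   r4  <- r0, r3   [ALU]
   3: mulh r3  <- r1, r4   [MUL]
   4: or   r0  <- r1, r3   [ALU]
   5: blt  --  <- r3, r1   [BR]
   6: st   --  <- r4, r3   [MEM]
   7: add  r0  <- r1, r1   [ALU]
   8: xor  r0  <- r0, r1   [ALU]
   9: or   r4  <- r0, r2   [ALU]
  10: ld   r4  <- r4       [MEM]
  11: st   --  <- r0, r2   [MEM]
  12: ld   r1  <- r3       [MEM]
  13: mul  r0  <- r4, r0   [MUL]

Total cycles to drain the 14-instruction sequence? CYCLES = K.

[0] i0&i1  mul.MUL/sub.ALU  -- pair
[1] i2  or.ALU  -- RAW r4
[2] i3  mulh.MUL  -- RAW r3
[3] i4&i5  or.ALU/blt.BR  -- pair
[4] i6&i7  st.MEM/add.ALU  -- pair
[5] i8  xor.ALU  -- RAW r0
[6] i9  or.ALU  -- RAW+WAW r4
[7] i10  ld.MEM  -- no-port MEM/MEM
[8] i11  st.MEM  -- no-port MEM/MEM
[9] i12  ld.MEM  -- no-port MEM/MUL
[10] i13  mul.MUL  -- tail

CYCLES = 11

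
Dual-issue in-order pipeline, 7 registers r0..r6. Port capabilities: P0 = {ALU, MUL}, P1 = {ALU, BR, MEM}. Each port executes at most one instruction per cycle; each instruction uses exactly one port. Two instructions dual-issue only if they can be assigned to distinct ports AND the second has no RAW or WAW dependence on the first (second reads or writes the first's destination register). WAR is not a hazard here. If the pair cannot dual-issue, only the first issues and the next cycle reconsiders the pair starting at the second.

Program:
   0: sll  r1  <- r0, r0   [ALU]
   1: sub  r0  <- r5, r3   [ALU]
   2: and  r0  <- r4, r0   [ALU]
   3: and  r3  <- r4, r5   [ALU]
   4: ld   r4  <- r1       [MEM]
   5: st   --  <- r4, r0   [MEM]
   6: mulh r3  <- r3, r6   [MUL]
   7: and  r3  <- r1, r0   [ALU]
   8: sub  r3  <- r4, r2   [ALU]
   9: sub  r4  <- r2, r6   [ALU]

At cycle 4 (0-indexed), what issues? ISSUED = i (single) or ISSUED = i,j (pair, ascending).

ISSUED = 7

  cy0 -> i0+i1 (sll/sub) dual
  cy1 -> i2+i3 (and/and) dual
  cy2 -> i4 (ld) no-port MEM/MEM
  cy3 -> i5+i6 (st/mulh) dual
  cy4 -> i7 (and) WAW r3
  cy5 -> i8+i9 (sub/sub) dual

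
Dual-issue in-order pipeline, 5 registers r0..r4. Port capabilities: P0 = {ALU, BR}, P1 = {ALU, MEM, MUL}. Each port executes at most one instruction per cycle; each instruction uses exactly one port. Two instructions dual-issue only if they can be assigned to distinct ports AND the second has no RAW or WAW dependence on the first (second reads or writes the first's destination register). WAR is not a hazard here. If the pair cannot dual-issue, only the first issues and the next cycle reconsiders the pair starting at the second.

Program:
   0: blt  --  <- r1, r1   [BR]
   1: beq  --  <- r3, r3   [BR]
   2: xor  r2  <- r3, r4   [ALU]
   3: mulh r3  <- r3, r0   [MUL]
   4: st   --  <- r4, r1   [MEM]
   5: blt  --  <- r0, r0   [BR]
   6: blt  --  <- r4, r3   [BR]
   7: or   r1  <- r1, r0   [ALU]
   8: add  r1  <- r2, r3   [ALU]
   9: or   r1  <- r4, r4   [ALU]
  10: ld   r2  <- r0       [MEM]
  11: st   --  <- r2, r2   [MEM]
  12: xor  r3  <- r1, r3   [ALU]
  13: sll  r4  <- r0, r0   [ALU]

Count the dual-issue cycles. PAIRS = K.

PAIRS = 5

  cy0 -> i0 (blt) no-port BR/BR
  cy1 -> i1,i2 (beq+xor) dual
  cy2 -> i3 (mulh) no-port MUL/MEM
  cy3 -> i4,i5 (st+blt) dual
  cy4 -> i6,i7 (blt+or) dual
  cy5 -> i8 (add) WAW r1
  cy6 -> i9,i10 (or+ld) dual
  cy7 -> i11,i12 (st+xor) dual
  cy8 -> i13 (sll) tail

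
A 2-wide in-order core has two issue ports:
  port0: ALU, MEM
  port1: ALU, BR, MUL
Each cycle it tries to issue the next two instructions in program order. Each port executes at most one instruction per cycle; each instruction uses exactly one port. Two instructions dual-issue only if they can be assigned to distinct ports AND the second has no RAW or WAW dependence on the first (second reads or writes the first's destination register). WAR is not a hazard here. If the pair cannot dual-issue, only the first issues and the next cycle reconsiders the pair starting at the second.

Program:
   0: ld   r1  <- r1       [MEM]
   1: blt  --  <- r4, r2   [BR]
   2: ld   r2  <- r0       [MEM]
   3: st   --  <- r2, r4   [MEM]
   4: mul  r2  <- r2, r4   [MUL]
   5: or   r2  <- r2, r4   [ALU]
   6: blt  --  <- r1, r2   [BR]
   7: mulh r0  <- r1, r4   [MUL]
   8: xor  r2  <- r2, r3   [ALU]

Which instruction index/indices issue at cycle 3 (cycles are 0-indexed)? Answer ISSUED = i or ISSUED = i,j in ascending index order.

ISSUED = 5

t=0 i0&i1:ld.MEM/blt.BR ; 2-wide
t=1 i2:ld.MEM ; no-port MEM/MEM
t=2 i3&i4:st.MEM/mul.MUL ; 2-wide
t=3 i5:or.ALU ; RAW r2
t=4 i6:blt.BR ; no-port BR/MUL
t=5 i7&i8:mulh.MUL/xor.ALU ; 2-wide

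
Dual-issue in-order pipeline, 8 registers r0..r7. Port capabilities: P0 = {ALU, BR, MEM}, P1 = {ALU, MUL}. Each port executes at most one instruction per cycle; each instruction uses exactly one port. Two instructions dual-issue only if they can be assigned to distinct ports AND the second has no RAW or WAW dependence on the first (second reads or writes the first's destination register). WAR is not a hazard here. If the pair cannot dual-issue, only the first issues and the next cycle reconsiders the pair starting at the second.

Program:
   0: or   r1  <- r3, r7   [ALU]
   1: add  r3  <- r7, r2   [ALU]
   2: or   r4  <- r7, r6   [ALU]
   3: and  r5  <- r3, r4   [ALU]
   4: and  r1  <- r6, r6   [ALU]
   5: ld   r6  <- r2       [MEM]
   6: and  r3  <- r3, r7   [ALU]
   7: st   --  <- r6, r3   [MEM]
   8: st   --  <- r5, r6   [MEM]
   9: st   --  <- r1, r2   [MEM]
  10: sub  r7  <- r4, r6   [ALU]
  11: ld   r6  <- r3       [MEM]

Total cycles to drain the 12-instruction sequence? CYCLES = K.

CYCLES = 8

  cy0 -> i0+i1 (or+add) 2-wide
  cy1 -> i2 (or) RAW r4
  cy2 -> i3+i4 (and+and) 2-wide
  cy3 -> i5+i6 (ld+and) 2-wide
  cy4 -> i7 (st) no-port MEM/MEM
  cy5 -> i8 (st) no-port MEM/MEM
  cy6 -> i9+i10 (st+sub) 2-wide
  cy7 -> i11 (ld) tail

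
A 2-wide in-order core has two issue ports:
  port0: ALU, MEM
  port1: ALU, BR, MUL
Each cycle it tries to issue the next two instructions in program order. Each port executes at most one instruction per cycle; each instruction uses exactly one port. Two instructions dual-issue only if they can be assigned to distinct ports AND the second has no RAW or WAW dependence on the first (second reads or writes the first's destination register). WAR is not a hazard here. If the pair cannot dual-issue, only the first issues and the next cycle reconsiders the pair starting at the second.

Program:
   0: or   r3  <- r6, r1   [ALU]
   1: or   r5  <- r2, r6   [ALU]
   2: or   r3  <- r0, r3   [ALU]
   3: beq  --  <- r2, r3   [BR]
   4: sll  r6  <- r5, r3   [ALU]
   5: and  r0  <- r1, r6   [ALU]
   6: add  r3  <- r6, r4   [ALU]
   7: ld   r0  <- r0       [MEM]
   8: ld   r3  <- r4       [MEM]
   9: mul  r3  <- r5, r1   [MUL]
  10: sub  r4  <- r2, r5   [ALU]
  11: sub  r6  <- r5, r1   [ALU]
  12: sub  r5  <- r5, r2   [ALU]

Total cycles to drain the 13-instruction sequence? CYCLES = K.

CYCLES = 8

[0] i0,i1  or;or  -- 2-wide
[1] i2  or  -- RAW r3
[2] i3,i4  beq;sll  -- 2-wide
[3] i5,i6  and;add  -- 2-wide
[4] i7  ld  -- no-port MEM/MEM
[5] i8  ld  -- WAW r3
[6] i9,i10  mul;sub  -- 2-wide
[7] i11,i12  sub;sub  -- 2-wide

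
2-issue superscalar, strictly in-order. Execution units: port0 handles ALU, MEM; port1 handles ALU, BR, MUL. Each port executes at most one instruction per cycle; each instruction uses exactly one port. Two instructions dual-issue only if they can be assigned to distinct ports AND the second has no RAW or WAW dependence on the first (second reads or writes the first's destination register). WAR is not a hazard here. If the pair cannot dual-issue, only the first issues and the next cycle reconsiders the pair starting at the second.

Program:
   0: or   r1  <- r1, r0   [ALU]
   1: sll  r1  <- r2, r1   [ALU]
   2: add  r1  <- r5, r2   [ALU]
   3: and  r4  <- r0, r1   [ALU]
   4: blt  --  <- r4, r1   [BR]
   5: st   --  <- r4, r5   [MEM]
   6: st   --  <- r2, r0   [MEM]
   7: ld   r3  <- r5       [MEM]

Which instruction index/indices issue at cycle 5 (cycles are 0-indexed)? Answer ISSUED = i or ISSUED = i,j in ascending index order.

ISSUED = 6

  cy0 -> i0 (or.ALU) RAW+WAW r1
  cy1 -> i1 (sll.ALU) WAW r1
  cy2 -> i2 (add.ALU) RAW r1
  cy3 -> i3 (and.ALU) RAW r4
  cy4 -> i4+i5 (blt.BR;st.MEM) pair
  cy5 -> i6 (st.MEM) no-port MEM/MEM
  cy6 -> i7 (ld.MEM) tail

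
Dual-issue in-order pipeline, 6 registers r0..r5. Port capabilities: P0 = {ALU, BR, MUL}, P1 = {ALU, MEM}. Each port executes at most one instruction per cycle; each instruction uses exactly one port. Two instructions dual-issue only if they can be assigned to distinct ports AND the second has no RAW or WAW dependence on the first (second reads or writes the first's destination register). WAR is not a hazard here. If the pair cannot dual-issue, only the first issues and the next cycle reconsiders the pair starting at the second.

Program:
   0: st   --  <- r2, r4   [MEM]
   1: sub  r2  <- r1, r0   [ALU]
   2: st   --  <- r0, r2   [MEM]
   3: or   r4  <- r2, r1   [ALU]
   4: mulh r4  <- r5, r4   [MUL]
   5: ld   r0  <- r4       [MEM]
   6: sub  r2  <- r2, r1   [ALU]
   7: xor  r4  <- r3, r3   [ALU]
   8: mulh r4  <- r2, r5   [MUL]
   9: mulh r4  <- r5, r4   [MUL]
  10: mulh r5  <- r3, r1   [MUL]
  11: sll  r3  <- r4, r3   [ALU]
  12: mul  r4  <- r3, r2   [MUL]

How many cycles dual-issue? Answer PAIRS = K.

PAIRS = 4

  cy0 -> i0/i1 (st sub) 2-wide
  cy1 -> i2/i3 (st or) 2-wide
  cy2 -> i4 (mulh) RAW r4
  cy3 -> i5/i6 (ld sub) 2-wide
  cy4 -> i7 (xor) WAW r4
  cy5 -> i8 (mulh) no-port MUL/MUL
  cy6 -> i9 (mulh) no-port MUL/MUL
  cy7 -> i10/i11 (mulh sll) 2-wide
  cy8 -> i12 (mul) tail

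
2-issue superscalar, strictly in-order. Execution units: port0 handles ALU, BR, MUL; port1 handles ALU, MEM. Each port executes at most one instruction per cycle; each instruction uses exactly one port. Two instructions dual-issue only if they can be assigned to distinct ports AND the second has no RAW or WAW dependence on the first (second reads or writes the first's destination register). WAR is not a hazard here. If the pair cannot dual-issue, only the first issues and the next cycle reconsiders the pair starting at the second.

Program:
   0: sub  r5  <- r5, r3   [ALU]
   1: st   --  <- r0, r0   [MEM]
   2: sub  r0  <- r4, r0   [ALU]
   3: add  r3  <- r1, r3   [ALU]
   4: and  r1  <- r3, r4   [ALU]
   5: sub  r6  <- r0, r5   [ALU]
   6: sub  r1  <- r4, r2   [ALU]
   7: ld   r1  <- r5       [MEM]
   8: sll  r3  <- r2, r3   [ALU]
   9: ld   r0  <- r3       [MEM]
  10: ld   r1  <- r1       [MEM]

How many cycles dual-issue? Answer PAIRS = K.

PAIRS = 4

#0 head=0: sub+st i0,i1 dual
#1 head=2: sub+add i2,i3 dual
#2 head=4: and+sub i4,i5 dual
#3 head=6: sub i6 WAW r1
#4 head=7: ld+sll i7,i8 dual
#5 head=9: ld i9 no-port MEM/MEM
#6 head=10: ld i10 tail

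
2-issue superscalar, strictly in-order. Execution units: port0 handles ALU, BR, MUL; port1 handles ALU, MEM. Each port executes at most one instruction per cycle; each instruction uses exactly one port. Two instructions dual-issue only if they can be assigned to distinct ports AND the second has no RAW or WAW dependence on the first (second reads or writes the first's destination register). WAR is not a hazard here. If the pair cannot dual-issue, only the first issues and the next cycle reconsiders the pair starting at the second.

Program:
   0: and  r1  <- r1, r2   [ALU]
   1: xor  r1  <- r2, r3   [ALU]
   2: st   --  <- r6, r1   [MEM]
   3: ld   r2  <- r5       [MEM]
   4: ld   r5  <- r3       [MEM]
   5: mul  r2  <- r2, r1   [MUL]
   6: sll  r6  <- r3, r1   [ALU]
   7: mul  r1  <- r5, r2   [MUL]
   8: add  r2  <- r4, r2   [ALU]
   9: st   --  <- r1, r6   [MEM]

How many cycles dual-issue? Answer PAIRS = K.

c0: i0 and  WAW r1
c1: i1 xor  RAW r1
c2: i2 st  no-port MEM/MEM
c3: i3 ld  no-port MEM/MEM
c4: i4&i5 ld;mul  2-wide
c5: i6&i7 sll;mul  2-wide
c6: i8&i9 add;st  2-wide

PAIRS = 3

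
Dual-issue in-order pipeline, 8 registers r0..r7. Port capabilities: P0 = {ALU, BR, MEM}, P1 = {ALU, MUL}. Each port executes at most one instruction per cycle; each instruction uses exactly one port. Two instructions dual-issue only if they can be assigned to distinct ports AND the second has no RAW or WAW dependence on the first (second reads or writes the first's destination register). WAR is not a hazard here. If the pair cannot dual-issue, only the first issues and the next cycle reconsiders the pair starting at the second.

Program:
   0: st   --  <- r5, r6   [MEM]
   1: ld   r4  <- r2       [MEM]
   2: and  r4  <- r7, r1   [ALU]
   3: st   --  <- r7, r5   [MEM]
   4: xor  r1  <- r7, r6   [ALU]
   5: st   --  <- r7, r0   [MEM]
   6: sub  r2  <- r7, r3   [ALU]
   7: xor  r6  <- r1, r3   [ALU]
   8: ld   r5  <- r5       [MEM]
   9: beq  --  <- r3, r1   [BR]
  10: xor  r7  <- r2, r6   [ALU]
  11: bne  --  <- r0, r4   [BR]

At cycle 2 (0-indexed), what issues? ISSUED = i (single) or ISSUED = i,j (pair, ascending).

ISSUED = 2,3

0. st.MEM @i0  | no-port MEM/MEM
1. ld.MEM @i1  | WAW r4
2. and.ALU/st.MEM @i2+i3  | pair
3. xor.ALU/st.MEM @i4+i5  | pair
4. sub.ALU/xor.ALU @i6+i7  | pair
5. ld.MEM @i8  | no-port MEM/BR
6. beq.BR/xor.ALU @i9+i10  | pair
7. bne.BR @i11  | tail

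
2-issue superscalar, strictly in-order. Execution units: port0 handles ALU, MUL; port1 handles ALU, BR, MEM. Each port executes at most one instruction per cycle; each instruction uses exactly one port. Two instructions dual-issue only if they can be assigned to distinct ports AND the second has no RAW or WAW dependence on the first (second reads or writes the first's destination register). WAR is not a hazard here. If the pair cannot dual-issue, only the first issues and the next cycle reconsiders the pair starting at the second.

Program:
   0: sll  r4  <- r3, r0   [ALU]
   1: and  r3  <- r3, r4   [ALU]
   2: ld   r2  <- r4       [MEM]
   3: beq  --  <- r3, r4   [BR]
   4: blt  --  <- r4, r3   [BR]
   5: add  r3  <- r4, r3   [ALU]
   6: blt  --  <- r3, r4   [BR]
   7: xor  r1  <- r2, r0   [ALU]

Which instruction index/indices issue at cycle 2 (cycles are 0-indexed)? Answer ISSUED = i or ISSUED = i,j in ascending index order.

ISSUED = 3

0. sll @i0  | RAW r4
1. and/ld @i1/i2  | 2-wide
2. beq @i3  | no-port BR/BR
3. blt/add @i4/i5  | 2-wide
4. blt/xor @i6/i7  | 2-wide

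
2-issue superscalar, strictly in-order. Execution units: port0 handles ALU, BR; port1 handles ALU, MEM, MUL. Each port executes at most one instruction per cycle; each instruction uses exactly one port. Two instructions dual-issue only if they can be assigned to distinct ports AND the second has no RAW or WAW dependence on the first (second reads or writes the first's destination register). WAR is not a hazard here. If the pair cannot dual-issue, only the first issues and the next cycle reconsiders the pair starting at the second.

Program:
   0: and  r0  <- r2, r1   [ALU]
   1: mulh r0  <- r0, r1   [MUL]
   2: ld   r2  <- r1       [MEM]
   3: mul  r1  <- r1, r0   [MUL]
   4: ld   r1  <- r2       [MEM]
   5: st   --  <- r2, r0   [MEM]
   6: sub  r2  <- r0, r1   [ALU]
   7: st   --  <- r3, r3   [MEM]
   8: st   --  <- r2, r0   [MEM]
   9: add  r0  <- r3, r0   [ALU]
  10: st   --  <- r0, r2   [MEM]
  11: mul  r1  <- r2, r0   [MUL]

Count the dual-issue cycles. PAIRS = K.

0. and @i0  | RAW+WAW r0
1. mulh @i1  | no-port MUL/MEM
2. ld @i2  | no-port MEM/MUL
3. mul @i3  | no-port MUL/MEM
4. ld @i4  | no-port MEM/MEM
5. st sub @i5+i6  | dual
6. st @i7  | no-port MEM/MEM
7. st add @i8+i9  | dual
8. st @i10  | no-port MEM/MUL
9. mul @i11  | tail

PAIRS = 2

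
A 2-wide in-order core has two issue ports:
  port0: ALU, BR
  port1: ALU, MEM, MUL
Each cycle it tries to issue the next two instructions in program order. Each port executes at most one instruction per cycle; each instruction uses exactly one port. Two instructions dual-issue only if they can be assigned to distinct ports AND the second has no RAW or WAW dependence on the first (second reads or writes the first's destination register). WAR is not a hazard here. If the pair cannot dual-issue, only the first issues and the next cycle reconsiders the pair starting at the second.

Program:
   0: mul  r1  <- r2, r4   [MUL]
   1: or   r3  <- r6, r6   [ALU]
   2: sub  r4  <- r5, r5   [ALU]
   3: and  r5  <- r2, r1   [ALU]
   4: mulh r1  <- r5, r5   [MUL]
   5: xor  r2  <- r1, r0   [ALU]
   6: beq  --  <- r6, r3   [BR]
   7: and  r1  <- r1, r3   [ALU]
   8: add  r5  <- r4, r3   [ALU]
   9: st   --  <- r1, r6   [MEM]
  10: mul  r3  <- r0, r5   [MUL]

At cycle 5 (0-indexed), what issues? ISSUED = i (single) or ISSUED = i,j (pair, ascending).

ISSUED = 9

c0: i0+i1 mul or  2-wide
c1: i2+i3 sub and  2-wide
c2: i4 mulh  RAW r1
c3: i5+i6 xor beq  2-wide
c4: i7+i8 and add  2-wide
c5: i9 st  no-port MEM/MUL
c6: i10 mul  tail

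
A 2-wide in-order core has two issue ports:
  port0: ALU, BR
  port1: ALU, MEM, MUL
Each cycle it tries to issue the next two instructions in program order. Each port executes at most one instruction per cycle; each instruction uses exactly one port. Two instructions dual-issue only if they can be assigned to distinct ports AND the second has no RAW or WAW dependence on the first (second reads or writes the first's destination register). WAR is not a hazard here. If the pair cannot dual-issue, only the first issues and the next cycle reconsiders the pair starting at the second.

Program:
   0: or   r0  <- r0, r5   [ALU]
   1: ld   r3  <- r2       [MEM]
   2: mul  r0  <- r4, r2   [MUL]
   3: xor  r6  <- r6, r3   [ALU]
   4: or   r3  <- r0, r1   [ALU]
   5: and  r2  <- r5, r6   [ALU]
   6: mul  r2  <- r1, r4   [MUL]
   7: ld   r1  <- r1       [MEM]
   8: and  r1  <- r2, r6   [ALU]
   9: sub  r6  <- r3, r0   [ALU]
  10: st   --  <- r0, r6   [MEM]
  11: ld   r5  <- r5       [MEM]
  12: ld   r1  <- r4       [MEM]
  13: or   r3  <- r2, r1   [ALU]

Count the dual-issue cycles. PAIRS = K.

#0 head=0: or.ALU+ld.MEM i0,i1 2-wide
#1 head=2: mul.MUL+xor.ALU i2,i3 2-wide
#2 head=4: or.ALU+and.ALU i4,i5 2-wide
#3 head=6: mul.MUL i6 no-port MUL/MEM
#4 head=7: ld.MEM i7 WAW r1
#5 head=8: and.ALU+sub.ALU i8,i9 2-wide
#6 head=10: st.MEM i10 no-port MEM/MEM
#7 head=11: ld.MEM i11 no-port MEM/MEM
#8 head=12: ld.MEM i12 RAW r1
#9 head=13: or.ALU i13 tail

PAIRS = 4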